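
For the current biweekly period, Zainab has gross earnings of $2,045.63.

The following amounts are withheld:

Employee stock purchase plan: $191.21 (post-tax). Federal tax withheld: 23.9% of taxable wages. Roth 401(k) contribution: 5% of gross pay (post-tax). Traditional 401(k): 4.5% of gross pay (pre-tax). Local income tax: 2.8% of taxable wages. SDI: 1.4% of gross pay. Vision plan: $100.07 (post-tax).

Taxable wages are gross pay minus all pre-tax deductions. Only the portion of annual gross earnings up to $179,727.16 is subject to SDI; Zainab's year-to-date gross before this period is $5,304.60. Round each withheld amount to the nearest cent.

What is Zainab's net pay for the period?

$1,009.77

Traditional 401(k): $2,045.63 × 0.045 = $92.05
Taxable wages = $2,045.63 − $92.05 = $1,953.58
Local income tax: $1,953.58 × 0.028 = $54.70
Federal tax withheld: $1,953.58 × 0.239 = $466.91
SDI: cap not yet reached, full $2,045.63 is subject → $2,045.63 × 0.014 = $28.64
Vision plan: $100.07
Roth 401(k) contribution: $2,045.63 × 0.05 = $102.28
Employee stock purchase plan: $191.21
Total deductions = $92.05 + $54.70 + $466.91 + $28.64 + $100.07 + $102.28 + $191.21 = $1,035.86
Net pay = $2,045.63 − $1,035.86 = $1,009.77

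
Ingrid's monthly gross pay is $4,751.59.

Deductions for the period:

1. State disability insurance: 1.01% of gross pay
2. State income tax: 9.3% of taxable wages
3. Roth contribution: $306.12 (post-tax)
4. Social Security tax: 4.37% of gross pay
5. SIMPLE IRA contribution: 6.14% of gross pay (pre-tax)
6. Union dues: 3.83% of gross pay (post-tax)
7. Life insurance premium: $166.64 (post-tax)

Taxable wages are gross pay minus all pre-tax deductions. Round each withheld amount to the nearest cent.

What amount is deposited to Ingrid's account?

SIMPLE IRA contribution: $4,751.59 × 0.0614 = $291.75
Taxable wages = $4,751.59 − $291.75 = $4,459.84
State income tax: $4,459.84 × 0.093 = $414.77
State disability insurance: $4,751.59 × 0.0101 = $47.99
Social Security tax: $4,751.59 × 0.0437 = $207.64
Life insurance premium: $166.64
Roth contribution: $306.12
Union dues: $4,751.59 × 0.0383 = $181.99
Total deductions = $291.75 + $414.77 + $47.99 + $207.64 + $166.64 + $306.12 + $181.99 = $1,616.90
Net pay = $4,751.59 − $1,616.90 = $3,134.69

$3,134.69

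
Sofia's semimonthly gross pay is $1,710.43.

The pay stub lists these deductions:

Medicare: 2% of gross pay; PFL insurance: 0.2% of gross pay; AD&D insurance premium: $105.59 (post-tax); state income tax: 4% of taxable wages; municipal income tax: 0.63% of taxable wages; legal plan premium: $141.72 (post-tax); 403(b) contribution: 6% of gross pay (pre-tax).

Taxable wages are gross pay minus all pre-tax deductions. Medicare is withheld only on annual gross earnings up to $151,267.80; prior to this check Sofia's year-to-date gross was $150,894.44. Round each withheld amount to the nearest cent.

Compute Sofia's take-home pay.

403(b) contribution: $1,710.43 × 0.06 = $102.63
Taxable wages = $1,710.43 − $102.63 = $1,607.80
Municipal income tax: $1,607.80 × 0.0063 = $10.13
State income tax: $1,607.80 × 0.04 = $64.31
Medicare: only $151,267.80 − $150,894.44 = $373.36 of this check is subject → $373.36 × 0.02 = $7.47
PFL insurance: $1,710.43 × 0.002 = $3.42
AD&D insurance premium: $105.59
Legal plan premium: $141.72
Total deductions = $102.63 + $10.13 + $64.31 + $7.47 + $3.42 + $105.59 + $141.72 = $435.27
Net pay = $1,710.43 − $435.27 = $1,275.16

$1,275.16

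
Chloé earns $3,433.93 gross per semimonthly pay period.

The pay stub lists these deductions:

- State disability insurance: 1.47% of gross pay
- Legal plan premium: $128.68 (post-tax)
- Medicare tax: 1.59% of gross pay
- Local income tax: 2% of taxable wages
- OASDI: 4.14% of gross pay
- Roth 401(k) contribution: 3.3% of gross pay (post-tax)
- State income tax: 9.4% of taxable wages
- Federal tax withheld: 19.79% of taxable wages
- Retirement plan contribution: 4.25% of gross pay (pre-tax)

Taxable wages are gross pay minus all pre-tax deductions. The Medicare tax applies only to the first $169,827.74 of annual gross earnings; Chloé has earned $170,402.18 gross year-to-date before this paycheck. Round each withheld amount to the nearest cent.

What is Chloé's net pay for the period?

Retirement plan contribution: $3,433.93 × 0.0425 = $145.94
Taxable wages = $3,433.93 − $145.94 = $3,287.99
Federal tax withheld: $3,287.99 × 0.1979 = $650.69
State income tax: $3,287.99 × 0.094 = $309.07
Local income tax: $3,287.99 × 0.02 = $65.76
State disability insurance: $3,433.93 × 0.0147 = $50.48
Medicare tax: annual cap $169,827.74 already reached (YTD $170,402.18), so $0.00
OASDI: $3,433.93 × 0.0414 = $142.16
Roth 401(k) contribution: $3,433.93 × 0.033 = $113.32
Legal plan premium: $128.68
Total deductions = $145.94 + $650.69 + $309.07 + $65.76 + $50.48 + $0.00 + $142.16 + $113.32 + $128.68 = $1,606.10
Net pay = $3,433.93 − $1,606.10 = $1,827.83

$1,827.83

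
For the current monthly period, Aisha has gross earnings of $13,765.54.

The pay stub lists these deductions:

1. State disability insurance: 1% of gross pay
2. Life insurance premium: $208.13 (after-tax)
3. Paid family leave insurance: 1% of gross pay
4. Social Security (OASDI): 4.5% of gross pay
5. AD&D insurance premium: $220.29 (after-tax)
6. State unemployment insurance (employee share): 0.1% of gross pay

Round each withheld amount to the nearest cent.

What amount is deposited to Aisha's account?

Paid family leave insurance: $13,765.54 × 0.01 = $137.66
Social Security (OASDI): $13,765.54 × 0.045 = $619.45
State disability insurance: $13,765.54 × 0.01 = $137.66
State unemployment insurance (employee share): $13,765.54 × 0.001 = $13.77
AD&D insurance premium: $220.29
Life insurance premium: $208.13
Total deductions = $137.66 + $619.45 + $137.66 + $13.77 + $220.29 + $208.13 = $1,336.96
Net pay = $13,765.54 − $1,336.96 = $12,428.58

$12,428.58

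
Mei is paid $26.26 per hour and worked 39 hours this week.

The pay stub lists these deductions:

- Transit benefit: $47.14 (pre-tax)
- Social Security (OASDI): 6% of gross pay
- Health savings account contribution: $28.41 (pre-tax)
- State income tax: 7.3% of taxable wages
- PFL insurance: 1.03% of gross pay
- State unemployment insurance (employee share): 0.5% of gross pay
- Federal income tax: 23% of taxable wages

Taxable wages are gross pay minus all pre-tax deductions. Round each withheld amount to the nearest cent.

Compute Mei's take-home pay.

Gross pay: 39 × $26.26 = $1,024.14
Transit benefit: $47.14
Health savings account contribution: $28.41
Pre-tax total = $47.14 + $28.41 = $75.55
Taxable wages = $1,024.14 − $75.55 = $948.59
Federal income tax: $948.59 × 0.23 = $218.18
State income tax: $948.59 × 0.073 = $69.25
PFL insurance: $1,024.14 × 0.0103 = $10.55
State unemployment insurance (employee share): $1,024.14 × 0.005 = $5.12
Social Security (OASDI): $1,024.14 × 0.06 = $61.45
Total deductions = $47.14 + $28.41 + $218.18 + $69.25 + $10.55 + $5.12 + $61.45 = $440.10
Net pay = $1,024.14 − $440.10 = $584.04

$584.04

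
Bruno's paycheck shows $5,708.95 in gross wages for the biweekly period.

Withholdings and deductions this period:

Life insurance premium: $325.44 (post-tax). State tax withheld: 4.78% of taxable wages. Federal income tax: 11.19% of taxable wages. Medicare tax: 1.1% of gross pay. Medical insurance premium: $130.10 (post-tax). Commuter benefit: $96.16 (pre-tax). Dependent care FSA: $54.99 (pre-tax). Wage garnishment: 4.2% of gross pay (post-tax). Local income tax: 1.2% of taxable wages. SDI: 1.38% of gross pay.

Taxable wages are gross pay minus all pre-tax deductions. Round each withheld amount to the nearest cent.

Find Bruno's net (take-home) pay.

$3,766.63

Dependent care FSA: $54.99
Commuter benefit: $96.16
Pre-tax total = $54.99 + $96.16 = $151.15
Taxable wages = $5,708.95 − $151.15 = $5,557.80
State tax withheld: $5,557.80 × 0.0478 = $265.66
Local income tax: $5,557.80 × 0.012 = $66.69
Federal income tax: $5,557.80 × 0.1119 = $621.92
Medicare tax: $5,708.95 × 0.011 = $62.80
SDI: $5,708.95 × 0.0138 = $78.78
Wage garnishment: $5,708.95 × 0.042 = $239.78
Medical insurance premium: $130.10
Life insurance premium: $325.44
Total deductions = $54.99 + $96.16 + $265.66 + $66.69 + $621.92 + $62.80 + $78.78 + $239.78 + $130.10 + $325.44 = $1,942.32
Net pay = $5,708.95 − $1,942.32 = $3,766.63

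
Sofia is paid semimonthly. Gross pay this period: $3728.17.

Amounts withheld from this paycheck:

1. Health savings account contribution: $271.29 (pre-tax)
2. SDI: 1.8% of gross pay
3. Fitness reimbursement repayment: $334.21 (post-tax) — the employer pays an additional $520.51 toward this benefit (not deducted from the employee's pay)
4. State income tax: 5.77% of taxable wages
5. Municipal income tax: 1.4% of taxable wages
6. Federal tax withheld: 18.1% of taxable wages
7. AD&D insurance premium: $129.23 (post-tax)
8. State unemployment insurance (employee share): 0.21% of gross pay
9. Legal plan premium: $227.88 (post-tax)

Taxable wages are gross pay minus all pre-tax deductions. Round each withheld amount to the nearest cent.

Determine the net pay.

Health savings account contribution: $271.29
Taxable wages = $3728.17 − $271.29 = $3456.88
Municipal income tax: $3456.88 × 0.014 = $48.40
Federal tax withheld: $3456.88 × 0.181 = $625.70
State income tax: $3456.88 × 0.0577 = $199.46
SDI: $3728.17 × 0.018 = $67.11
State unemployment insurance (employee share): $3728.17 × 0.0021 = $7.83
Legal plan premium: $227.88
Fitness reimbursement repayment: $334.21
AD&D insurance premium: $129.23
(Employer's $520.51 toward fitness reimbursement repayment is not withheld from the employee.)
Total deductions = $271.29 + $48.40 + $625.70 + $199.46 + $67.11 + $7.83 + $227.88 + $334.21 + $129.23 = $1911.11
Net pay = $3728.17 − $1911.11 = $1817.06

$1817.06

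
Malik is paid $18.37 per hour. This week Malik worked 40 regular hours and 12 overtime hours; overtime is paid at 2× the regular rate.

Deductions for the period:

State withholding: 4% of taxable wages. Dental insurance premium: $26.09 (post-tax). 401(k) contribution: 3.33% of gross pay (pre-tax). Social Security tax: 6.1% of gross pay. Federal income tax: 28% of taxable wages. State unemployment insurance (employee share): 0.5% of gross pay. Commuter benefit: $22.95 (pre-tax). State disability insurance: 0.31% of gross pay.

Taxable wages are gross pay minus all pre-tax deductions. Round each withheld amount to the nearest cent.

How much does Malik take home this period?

Regular pay: 40 × $18.37 = $734.80
Overtime pay: 12 × $18.37 × 2 = $440.88
Gross pay = $734.80 + $440.88 = $1175.68
Commuter benefit: $22.95
401(k) contribution: $1175.68 × 0.0333 = $39.15
Pre-tax total = $22.95 + $39.15 = $62.10
Taxable wages = $1175.68 − $62.10 = $1113.58
State withholding: $1113.58 × 0.04 = $44.54
Federal income tax: $1113.58 × 0.28 = $311.80
State disability insurance: $1175.68 × 0.0031 = $3.64
Social Security tax: $1175.68 × 0.061 = $71.72
State unemployment insurance (employee share): $1175.68 × 0.005 = $5.88
Dental insurance premium: $26.09
Total deductions = $22.95 + $39.15 + $44.54 + $311.80 + $3.64 + $71.72 + $5.88 + $26.09 = $525.77
Net pay = $1175.68 − $525.77 = $649.91

$649.91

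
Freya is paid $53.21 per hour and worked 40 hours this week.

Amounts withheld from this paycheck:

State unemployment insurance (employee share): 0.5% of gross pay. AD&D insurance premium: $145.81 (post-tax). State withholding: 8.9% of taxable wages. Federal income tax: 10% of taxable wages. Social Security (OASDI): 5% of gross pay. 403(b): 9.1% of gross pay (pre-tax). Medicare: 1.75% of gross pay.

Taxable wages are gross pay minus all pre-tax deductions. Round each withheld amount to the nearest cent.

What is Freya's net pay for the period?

Gross pay: 40 × $53.21 = $2128.40
403(b): $2128.40 × 0.091 = $193.68
Taxable wages = $2128.40 − $193.68 = $1934.72
Federal income tax: $1934.72 × 0.1 = $193.47
State withholding: $1934.72 × 0.089 = $172.19
Social Security (OASDI): $2128.40 × 0.05 = $106.42
Medicare: $2128.40 × 0.0175 = $37.25
State unemployment insurance (employee share): $2128.40 × 0.005 = $10.64
AD&D insurance premium: $145.81
Total deductions = $193.68 + $193.47 + $172.19 + $106.42 + $37.25 + $10.64 + $145.81 = $859.46
Net pay = $2128.40 − $859.46 = $1268.94

$1268.94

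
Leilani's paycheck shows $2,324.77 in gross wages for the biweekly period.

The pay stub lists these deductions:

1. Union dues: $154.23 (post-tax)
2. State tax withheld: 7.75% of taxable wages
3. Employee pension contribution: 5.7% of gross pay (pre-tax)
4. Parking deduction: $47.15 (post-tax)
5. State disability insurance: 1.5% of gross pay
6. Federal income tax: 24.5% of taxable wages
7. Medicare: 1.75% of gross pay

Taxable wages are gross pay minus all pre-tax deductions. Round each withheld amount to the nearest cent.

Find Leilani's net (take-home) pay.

$1,208.33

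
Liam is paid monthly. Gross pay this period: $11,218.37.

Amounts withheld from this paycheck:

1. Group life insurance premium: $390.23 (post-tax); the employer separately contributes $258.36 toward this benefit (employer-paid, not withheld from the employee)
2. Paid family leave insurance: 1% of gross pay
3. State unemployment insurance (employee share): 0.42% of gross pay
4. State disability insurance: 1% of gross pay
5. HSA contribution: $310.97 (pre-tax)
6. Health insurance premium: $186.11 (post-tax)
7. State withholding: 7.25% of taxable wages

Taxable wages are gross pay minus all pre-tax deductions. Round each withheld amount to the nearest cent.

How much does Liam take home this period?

$9,268.79

HSA contribution: $310.97
Taxable wages = $11,218.37 − $310.97 = $10,907.40
State withholding: $10,907.40 × 0.0725 = $790.79
Paid family leave insurance: $11,218.37 × 0.01 = $112.18
State unemployment insurance (employee share): $11,218.37 × 0.0042 = $47.12
State disability insurance: $11,218.37 × 0.01 = $112.18
Health insurance premium: $186.11
Group life insurance premium: $390.23
(Employer's $258.36 toward group life insurance premium is not withheld from the employee.)
Total deductions = $310.97 + $790.79 + $112.18 + $47.12 + $112.18 + $186.11 + $390.23 = $1,949.58
Net pay = $11,218.37 − $1,949.58 = $9,268.79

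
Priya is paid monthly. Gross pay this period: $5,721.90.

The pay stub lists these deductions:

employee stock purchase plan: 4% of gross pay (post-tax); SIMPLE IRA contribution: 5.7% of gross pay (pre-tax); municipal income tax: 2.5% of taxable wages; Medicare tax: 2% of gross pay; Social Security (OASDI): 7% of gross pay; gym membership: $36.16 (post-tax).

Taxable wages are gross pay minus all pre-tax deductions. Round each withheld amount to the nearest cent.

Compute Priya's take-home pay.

SIMPLE IRA contribution: $5,721.90 × 0.057 = $326.15
Taxable wages = $5,721.90 − $326.15 = $5,395.75
Municipal income tax: $5,395.75 × 0.025 = $134.89
Medicare tax: $5,721.90 × 0.02 = $114.44
Social Security (OASDI): $5,721.90 × 0.07 = $400.53
Employee stock purchase plan: $5,721.90 × 0.04 = $228.88
Gym membership: $36.16
Total deductions = $326.15 + $134.89 + $114.44 + $400.53 + $228.88 + $36.16 = $1,241.05
Net pay = $5,721.90 − $1,241.05 = $4,480.85

$4,480.85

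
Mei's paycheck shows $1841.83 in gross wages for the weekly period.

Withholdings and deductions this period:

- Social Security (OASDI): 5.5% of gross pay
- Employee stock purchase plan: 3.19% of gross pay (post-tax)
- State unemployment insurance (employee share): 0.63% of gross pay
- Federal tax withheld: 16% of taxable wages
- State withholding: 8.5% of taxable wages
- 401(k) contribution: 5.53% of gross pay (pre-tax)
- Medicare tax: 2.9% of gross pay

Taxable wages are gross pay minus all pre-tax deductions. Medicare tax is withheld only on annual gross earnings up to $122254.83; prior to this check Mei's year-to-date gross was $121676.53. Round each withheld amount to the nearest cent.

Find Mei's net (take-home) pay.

$1125.26

401(k) contribution: $1841.83 × 0.0553 = $101.85
Taxable wages = $1841.83 − $101.85 = $1739.98
State withholding: $1739.98 × 0.085 = $147.90
Federal tax withheld: $1739.98 × 0.16 = $278.40
Medicare tax: only $122254.83 − $121676.53 = $578.30 of this check is subject → $578.30 × 0.029 = $16.77
Social Security (OASDI): $1841.83 × 0.055 = $101.30
State unemployment insurance (employee share): $1841.83 × 0.0063 = $11.60
Employee stock purchase plan: $1841.83 × 0.0319 = $58.75
Total deductions = $101.85 + $147.90 + $278.40 + $16.77 + $101.30 + $11.60 + $58.75 = $716.57
Net pay = $1841.83 − $716.57 = $1125.26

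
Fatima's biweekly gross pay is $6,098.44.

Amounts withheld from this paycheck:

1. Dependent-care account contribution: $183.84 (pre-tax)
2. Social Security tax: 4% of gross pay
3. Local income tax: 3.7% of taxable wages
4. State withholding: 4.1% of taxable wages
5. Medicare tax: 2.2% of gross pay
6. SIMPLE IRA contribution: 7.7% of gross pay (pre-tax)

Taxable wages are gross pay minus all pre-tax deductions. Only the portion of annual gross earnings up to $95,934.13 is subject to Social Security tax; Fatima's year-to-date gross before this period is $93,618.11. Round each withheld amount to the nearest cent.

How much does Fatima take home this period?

Dependent-care account contribution: $183.84
SIMPLE IRA contribution: $6,098.44 × 0.077 = $469.58
Pre-tax total = $183.84 + $469.58 = $653.42
Taxable wages = $6,098.44 − $653.42 = $5,445.02
Local income tax: $5,445.02 × 0.037 = $201.47
State withholding: $5,445.02 × 0.041 = $223.25
Social Security tax: only $95,934.13 − $93,618.11 = $2,316.02 of this check is subject → $2,316.02 × 0.04 = $92.64
Medicare tax: $6,098.44 × 0.022 = $134.17
Total deductions = $183.84 + $469.58 + $201.47 + $223.25 + $92.64 + $134.17 = $1,304.95
Net pay = $6,098.44 − $1,304.95 = $4,793.49

$4,793.49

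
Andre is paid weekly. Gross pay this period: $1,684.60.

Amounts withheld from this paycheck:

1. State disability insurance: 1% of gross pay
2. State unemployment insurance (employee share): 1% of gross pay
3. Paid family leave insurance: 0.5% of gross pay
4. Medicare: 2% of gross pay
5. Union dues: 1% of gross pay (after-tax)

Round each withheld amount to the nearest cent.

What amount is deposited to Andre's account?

Paid family leave insurance: $1,684.60 × 0.005 = $8.42
Medicare: $1,684.60 × 0.02 = $33.69
State unemployment insurance (employee share): $1,684.60 × 0.01 = $16.85
State disability insurance: $1,684.60 × 0.01 = $16.85
Union dues: $1,684.60 × 0.01 = $16.85
Total deductions = $8.42 + $33.69 + $16.85 + $16.85 + $16.85 = $92.66
Net pay = $1,684.60 − $92.66 = $1,591.94

$1,591.94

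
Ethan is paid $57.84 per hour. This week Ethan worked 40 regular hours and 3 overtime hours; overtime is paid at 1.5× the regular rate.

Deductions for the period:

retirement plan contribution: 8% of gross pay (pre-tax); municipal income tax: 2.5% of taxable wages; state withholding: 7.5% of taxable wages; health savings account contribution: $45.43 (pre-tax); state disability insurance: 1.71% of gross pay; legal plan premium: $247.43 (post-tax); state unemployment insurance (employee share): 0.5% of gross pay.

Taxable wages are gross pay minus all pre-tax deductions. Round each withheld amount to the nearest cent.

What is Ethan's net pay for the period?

$1,785.98

Regular pay: 40 × $57.84 = $2,313.60
Overtime pay: 3 × $57.84 × 1.5 = $260.28
Gross pay = $2,313.60 + $260.28 = $2,573.88
Retirement plan contribution: $2,573.88 × 0.08 = $205.91
Health savings account contribution: $45.43
Pre-tax total = $205.91 + $45.43 = $251.34
Taxable wages = $2,573.88 − $251.34 = $2,322.54
Municipal income tax: $2,322.54 × 0.025 = $58.06
State withholding: $2,322.54 × 0.075 = $174.19
State unemployment insurance (employee share): $2,573.88 × 0.005 = $12.87
State disability insurance: $2,573.88 × 0.0171 = $44.01
Legal plan premium: $247.43
Total deductions = $205.91 + $45.43 + $58.06 + $174.19 + $12.87 + $44.01 + $247.43 = $787.90
Net pay = $2,573.88 − $787.90 = $1,785.98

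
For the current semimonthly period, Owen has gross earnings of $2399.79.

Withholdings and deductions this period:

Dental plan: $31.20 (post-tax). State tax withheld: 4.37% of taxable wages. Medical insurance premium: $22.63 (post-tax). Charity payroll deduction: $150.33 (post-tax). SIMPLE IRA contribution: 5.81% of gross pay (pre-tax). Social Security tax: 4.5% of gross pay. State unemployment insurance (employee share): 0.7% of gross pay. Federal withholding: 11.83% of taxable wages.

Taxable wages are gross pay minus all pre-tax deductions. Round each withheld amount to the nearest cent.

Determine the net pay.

$1565.23

SIMPLE IRA contribution: $2399.79 × 0.0581 = $139.43
Taxable wages = $2399.79 − $139.43 = $2260.36
State tax withheld: $2260.36 × 0.0437 = $98.78
Federal withholding: $2260.36 × 0.1183 = $267.40
Social Security tax: $2399.79 × 0.045 = $107.99
State unemployment insurance (employee share): $2399.79 × 0.007 = $16.80
Dental plan: $31.20
Charity payroll deduction: $150.33
Medical insurance premium: $22.63
Total deductions = $139.43 + $98.78 + $267.40 + $107.99 + $16.80 + $31.20 + $150.33 + $22.63 = $834.56
Net pay = $2399.79 − $834.56 = $1565.23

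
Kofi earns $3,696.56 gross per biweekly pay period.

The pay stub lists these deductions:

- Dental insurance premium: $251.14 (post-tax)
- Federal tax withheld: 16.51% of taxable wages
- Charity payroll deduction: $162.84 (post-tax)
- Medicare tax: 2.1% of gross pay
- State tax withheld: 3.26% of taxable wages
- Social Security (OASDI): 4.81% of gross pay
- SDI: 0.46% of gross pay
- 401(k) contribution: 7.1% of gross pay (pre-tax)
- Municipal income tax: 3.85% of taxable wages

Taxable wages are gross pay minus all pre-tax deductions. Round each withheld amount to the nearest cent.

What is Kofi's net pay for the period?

$1,936.56

401(k) contribution: $3,696.56 × 0.071 = $262.46
Taxable wages = $3,696.56 − $262.46 = $3,434.10
State tax withheld: $3,434.10 × 0.0326 = $111.95
Federal tax withheld: $3,434.10 × 0.1651 = $566.97
Municipal income tax: $3,434.10 × 0.0385 = $132.21
Medicare tax: $3,696.56 × 0.021 = $77.63
Social Security (OASDI): $3,696.56 × 0.0481 = $177.80
SDI: $3,696.56 × 0.0046 = $17.00
Dental insurance premium: $251.14
Charity payroll deduction: $162.84
Total deductions = $262.46 + $111.95 + $566.97 + $132.21 + $77.63 + $177.80 + $17.00 + $251.14 + $162.84 = $1,760.00
Net pay = $3,696.56 − $1,760.00 = $1,936.56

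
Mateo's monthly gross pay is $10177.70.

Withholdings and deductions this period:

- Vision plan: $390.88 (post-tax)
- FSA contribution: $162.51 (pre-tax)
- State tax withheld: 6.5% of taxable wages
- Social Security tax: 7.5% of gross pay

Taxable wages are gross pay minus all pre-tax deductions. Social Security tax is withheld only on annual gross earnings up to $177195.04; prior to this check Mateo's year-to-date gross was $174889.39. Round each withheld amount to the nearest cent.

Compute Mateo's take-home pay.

$8800.40

FSA contribution: $162.51
Taxable wages = $10177.70 − $162.51 = $10015.19
State tax withheld: $10015.19 × 0.065 = $650.99
Social Security tax: only $177195.04 − $174889.39 = $2305.65 of this check is subject → $2305.65 × 0.075 = $172.92
Vision plan: $390.88
Total deductions = $162.51 + $650.99 + $172.92 + $390.88 = $1377.30
Net pay = $10177.70 − $1377.30 = $8800.40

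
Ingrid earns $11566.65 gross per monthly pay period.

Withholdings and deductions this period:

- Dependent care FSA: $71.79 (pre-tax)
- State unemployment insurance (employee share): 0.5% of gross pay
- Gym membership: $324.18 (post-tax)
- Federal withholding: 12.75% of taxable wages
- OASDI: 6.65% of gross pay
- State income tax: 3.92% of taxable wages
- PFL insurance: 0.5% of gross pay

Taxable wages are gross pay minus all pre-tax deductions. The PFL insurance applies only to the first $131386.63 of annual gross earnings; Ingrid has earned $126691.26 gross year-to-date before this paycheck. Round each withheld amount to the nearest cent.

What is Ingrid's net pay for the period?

$8404.00

Dependent care FSA: $71.79
Taxable wages = $11566.65 − $71.79 = $11494.86
State income tax: $11494.86 × 0.0392 = $450.60
Federal withholding: $11494.86 × 0.1275 = $1465.59
OASDI: $11566.65 × 0.0665 = $769.18
PFL insurance: only $131386.63 − $126691.26 = $4695.37 of this check is subject → $4695.37 × 0.005 = $23.48
State unemployment insurance (employee share): $11566.65 × 0.005 = $57.83
Gym membership: $324.18
Total deductions = $71.79 + $450.60 + $1465.59 + $769.18 + $23.48 + $57.83 + $324.18 = $3162.65
Net pay = $11566.65 − $3162.65 = $8404.00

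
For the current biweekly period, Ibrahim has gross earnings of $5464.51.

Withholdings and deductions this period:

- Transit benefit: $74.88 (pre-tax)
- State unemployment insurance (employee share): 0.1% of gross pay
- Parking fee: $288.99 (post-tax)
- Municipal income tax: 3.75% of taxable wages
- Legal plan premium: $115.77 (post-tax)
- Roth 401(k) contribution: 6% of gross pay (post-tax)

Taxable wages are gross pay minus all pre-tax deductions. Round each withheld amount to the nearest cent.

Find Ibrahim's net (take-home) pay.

$4449.43

Transit benefit: $74.88
Taxable wages = $5464.51 − $74.88 = $5389.63
Municipal income tax: $5389.63 × 0.0375 = $202.11
State unemployment insurance (employee share): $5464.51 × 0.001 = $5.46
Roth 401(k) contribution: $5464.51 × 0.06 = $327.87
Legal plan premium: $115.77
Parking fee: $288.99
Total deductions = $74.88 + $202.11 + $5.46 + $327.87 + $115.77 + $288.99 = $1015.08
Net pay = $5464.51 − $1015.08 = $4449.43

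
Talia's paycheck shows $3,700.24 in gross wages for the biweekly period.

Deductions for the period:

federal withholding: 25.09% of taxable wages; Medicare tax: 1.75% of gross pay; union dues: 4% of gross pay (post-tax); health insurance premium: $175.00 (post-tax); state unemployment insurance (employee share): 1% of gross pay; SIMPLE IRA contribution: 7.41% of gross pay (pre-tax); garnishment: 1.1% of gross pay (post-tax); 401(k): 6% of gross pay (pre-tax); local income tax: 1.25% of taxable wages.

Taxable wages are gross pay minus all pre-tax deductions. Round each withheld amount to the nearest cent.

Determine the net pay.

$1,894.64

SIMPLE IRA contribution: $3,700.24 × 0.0741 = $274.19
401(k): $3,700.24 × 0.06 = $222.01
Pre-tax total = $274.19 + $222.01 = $496.20
Taxable wages = $3,700.24 − $496.20 = $3,204.04
Local income tax: $3,204.04 × 0.0125 = $40.05
Federal withholding: $3,204.04 × 0.2509 = $803.89
State unemployment insurance (employee share): $3,700.24 × 0.01 = $37.00
Medicare tax: $3,700.24 × 0.0175 = $64.75
Health insurance premium: $175.00
Garnishment: $3,700.24 × 0.011 = $40.70
Union dues: $3,700.24 × 0.04 = $148.01
Total deductions = $274.19 + $222.01 + $40.05 + $803.89 + $37.00 + $64.75 + $175.00 + $40.70 + $148.01 = $1,805.60
Net pay = $3,700.24 − $1,805.60 = $1,894.64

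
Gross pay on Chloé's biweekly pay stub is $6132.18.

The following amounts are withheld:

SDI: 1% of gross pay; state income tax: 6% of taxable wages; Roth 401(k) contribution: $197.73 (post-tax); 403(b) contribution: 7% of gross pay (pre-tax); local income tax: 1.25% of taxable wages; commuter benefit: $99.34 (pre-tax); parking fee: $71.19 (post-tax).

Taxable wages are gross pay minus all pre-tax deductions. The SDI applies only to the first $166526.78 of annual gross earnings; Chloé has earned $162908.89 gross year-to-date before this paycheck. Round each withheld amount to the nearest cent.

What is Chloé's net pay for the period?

$4892.23

403(b) contribution: $6132.18 × 0.07 = $429.25
Commuter benefit: $99.34
Pre-tax total = $429.25 + $99.34 = $528.59
Taxable wages = $6132.18 − $528.59 = $5603.59
Local income tax: $5603.59 × 0.0125 = $70.04
State income tax: $5603.59 × 0.06 = $336.22
SDI: only $166526.78 − $162908.89 = $3617.89 of this check is subject → $3617.89 × 0.01 = $36.18
Roth 401(k) contribution: $197.73
Parking fee: $71.19
Total deductions = $429.25 + $99.34 + $70.04 + $336.22 + $36.18 + $197.73 + $71.19 = $1239.95
Net pay = $6132.18 − $1239.95 = $4892.23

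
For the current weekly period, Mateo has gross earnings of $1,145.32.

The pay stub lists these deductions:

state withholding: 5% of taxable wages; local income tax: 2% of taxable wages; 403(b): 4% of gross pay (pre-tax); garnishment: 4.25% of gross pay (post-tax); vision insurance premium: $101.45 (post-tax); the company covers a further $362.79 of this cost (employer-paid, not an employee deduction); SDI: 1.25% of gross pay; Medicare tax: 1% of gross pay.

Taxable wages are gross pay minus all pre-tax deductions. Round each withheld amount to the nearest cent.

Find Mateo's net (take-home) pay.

403(b): $1,145.32 × 0.04 = $45.81
Taxable wages = $1,145.32 − $45.81 = $1,099.51
State withholding: $1,099.51 × 0.05 = $54.98
Local income tax: $1,099.51 × 0.02 = $21.99
Medicare tax: $1,145.32 × 0.01 = $11.45
SDI: $1,145.32 × 0.0125 = $14.32
Vision insurance premium: $101.45
Garnishment: $1,145.32 × 0.0425 = $48.68
(Employer's $362.79 toward vision insurance premium is not withheld from the employee.)
Total deductions = $45.81 + $54.98 + $21.99 + $11.45 + $14.32 + $101.45 + $48.68 = $298.68
Net pay = $1,145.32 − $298.68 = $846.64

$846.64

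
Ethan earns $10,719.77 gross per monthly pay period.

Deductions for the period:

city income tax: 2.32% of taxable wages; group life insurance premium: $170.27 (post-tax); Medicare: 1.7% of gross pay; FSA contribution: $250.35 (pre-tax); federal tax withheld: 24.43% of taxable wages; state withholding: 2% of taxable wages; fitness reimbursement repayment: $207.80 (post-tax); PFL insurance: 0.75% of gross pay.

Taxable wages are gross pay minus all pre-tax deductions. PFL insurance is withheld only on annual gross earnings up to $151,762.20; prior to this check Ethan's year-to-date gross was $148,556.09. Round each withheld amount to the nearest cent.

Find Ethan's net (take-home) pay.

FSA contribution: $250.35
Taxable wages = $10,719.77 − $250.35 = $10,469.42
City income tax: $10,469.42 × 0.0232 = $242.89
State withholding: $10,469.42 × 0.02 = $209.39
Federal tax withheld: $10,469.42 × 0.2443 = $2,557.68
Medicare: $10,719.77 × 0.017 = $182.24
PFL insurance: only $151,762.20 − $148,556.09 = $3,206.11 of this check is subject → $3,206.11 × 0.0075 = $24.05
Fitness reimbursement repayment: $207.80
Group life insurance premium: $170.27
Total deductions = $250.35 + $242.89 + $209.39 + $2,557.68 + $182.24 + $24.05 + $207.80 + $170.27 = $3,844.67
Net pay = $10,719.77 − $3,844.67 = $6,875.10

$6,875.10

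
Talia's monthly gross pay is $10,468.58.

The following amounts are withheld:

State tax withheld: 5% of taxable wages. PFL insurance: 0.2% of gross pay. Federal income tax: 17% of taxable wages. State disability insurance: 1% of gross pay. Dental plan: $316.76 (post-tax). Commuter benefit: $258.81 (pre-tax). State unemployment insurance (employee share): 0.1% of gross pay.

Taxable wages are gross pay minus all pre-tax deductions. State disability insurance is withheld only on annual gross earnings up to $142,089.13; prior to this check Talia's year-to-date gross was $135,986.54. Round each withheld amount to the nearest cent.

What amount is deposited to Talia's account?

$7,554.42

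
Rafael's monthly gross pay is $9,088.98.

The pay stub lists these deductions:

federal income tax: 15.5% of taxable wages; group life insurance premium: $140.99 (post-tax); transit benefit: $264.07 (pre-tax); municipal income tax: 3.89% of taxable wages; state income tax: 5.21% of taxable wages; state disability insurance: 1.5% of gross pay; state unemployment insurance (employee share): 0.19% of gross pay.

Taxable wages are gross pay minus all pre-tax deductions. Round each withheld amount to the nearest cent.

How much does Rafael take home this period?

Transit benefit: $264.07
Taxable wages = $9,088.98 − $264.07 = $8,824.91
Municipal income tax: $8,824.91 × 0.0389 = $343.29
State income tax: $8,824.91 × 0.0521 = $459.78
Federal income tax: $8,824.91 × 0.155 = $1,367.86
State unemployment insurance (employee share): $9,088.98 × 0.0019 = $17.27
State disability insurance: $9,088.98 × 0.015 = $136.33
Group life insurance premium: $140.99
Total deductions = $264.07 + $343.29 + $459.78 + $1,367.86 + $17.27 + $136.33 + $140.99 = $2,729.59
Net pay = $9,088.98 − $2,729.59 = $6,359.39

$6,359.39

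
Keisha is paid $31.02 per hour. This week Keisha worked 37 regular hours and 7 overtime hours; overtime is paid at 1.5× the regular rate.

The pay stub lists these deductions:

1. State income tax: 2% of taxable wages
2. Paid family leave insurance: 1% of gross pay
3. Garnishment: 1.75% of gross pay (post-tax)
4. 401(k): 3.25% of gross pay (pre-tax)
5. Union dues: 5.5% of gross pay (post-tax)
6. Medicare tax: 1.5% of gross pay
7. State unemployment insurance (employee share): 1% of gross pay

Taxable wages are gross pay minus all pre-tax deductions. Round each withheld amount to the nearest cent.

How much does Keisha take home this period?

Regular pay: 37 × $31.02 = $1,147.74
Overtime pay: 7 × $31.02 × 1.5 = $325.71
Gross pay = $1,147.74 + $325.71 = $1,473.45
401(k): $1,473.45 × 0.0325 = $47.89
Taxable wages = $1,473.45 − $47.89 = $1,425.56
State income tax: $1,425.56 × 0.02 = $28.51
Medicare tax: $1,473.45 × 0.015 = $22.10
State unemployment insurance (employee share): $1,473.45 × 0.01 = $14.73
Paid family leave insurance: $1,473.45 × 0.01 = $14.73
Garnishment: $1,473.45 × 0.0175 = $25.79
Union dues: $1,473.45 × 0.055 = $81.04
Total deductions = $47.89 + $28.51 + $22.10 + $14.73 + $14.73 + $25.79 + $81.04 = $234.79
Net pay = $1,473.45 − $234.79 = $1,238.66

$1,238.66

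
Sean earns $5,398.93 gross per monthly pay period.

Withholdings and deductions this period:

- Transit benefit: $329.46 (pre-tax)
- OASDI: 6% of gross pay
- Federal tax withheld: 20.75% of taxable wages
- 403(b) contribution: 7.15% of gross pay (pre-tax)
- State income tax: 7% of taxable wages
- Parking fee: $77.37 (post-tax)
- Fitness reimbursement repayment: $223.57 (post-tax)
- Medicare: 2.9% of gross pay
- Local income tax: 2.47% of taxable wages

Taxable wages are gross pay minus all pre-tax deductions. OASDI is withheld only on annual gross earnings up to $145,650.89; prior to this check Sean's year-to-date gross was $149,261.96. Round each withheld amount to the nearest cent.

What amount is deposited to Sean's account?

403(b) contribution: $5,398.93 × 0.0715 = $386.02
Transit benefit: $329.46
Pre-tax total = $386.02 + $329.46 = $715.48
Taxable wages = $5,398.93 − $715.48 = $4,683.45
State income tax: $4,683.45 × 0.07 = $327.84
Federal tax withheld: $4,683.45 × 0.2075 = $971.82
Local income tax: $4,683.45 × 0.0247 = $115.68
Medicare: $5,398.93 × 0.029 = $156.57
OASDI: annual cap $145,650.89 already reached (YTD $149,261.96), so $0.00
Fitness reimbursement repayment: $223.57
Parking fee: $77.37
Total deductions = $386.02 + $329.46 + $327.84 + $971.82 + $115.68 + $156.57 + $0.00 + $223.57 + $77.37 = $2,588.33
Net pay = $5,398.93 − $2,588.33 = $2,810.60

$2,810.60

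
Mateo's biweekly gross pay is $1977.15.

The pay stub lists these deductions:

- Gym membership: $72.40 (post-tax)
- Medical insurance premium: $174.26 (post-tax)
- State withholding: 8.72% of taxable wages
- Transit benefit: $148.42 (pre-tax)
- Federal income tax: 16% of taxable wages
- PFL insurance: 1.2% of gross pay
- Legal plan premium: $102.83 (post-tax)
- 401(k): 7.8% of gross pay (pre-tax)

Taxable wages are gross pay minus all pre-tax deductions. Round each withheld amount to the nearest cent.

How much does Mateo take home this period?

Transit benefit: $148.42
401(k): $1977.15 × 0.078 = $154.22
Pre-tax total = $148.42 + $154.22 = $302.64
Taxable wages = $1977.15 − $302.64 = $1674.51
Federal income tax: $1674.51 × 0.16 = $267.92
State withholding: $1674.51 × 0.0872 = $146.02
PFL insurance: $1977.15 × 0.012 = $23.73
Legal plan premium: $102.83
Medical insurance premium: $174.26
Gym membership: $72.40
Total deductions = $148.42 + $154.22 + $267.92 + $146.02 + $23.73 + $102.83 + $174.26 + $72.40 = $1089.80
Net pay = $1977.15 − $1089.80 = $887.35

$887.35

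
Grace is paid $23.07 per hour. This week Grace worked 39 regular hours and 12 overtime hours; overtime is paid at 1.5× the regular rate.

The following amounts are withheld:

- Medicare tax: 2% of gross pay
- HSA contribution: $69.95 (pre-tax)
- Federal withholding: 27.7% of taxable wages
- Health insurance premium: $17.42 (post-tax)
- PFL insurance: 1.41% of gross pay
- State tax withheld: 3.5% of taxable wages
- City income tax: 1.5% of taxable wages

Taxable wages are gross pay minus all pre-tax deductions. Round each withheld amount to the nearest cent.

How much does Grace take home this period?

Regular pay: 39 × $23.07 = $899.73
Overtime pay: 12 × $23.07 × 1.5 = $415.26
Gross pay = $899.73 + $415.26 = $1,314.99
HSA contribution: $69.95
Taxable wages = $1,314.99 − $69.95 = $1,245.04
Federal withholding: $1,245.04 × 0.277 = $344.88
City income tax: $1,245.04 × 0.015 = $18.68
State tax withheld: $1,245.04 × 0.035 = $43.58
Medicare tax: $1,314.99 × 0.02 = $26.30
PFL insurance: $1,314.99 × 0.0141 = $18.54
Health insurance premium: $17.42
Total deductions = $69.95 + $344.88 + $18.68 + $43.58 + $26.30 + $18.54 + $17.42 = $539.35
Net pay = $1,314.99 − $539.35 = $775.64

$775.64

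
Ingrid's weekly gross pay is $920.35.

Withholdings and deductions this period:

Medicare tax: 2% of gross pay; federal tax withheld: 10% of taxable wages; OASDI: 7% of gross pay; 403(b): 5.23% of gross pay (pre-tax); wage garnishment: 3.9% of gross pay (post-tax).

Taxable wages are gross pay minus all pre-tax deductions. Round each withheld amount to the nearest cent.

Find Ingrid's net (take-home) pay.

$666.28

403(b): $920.35 × 0.0523 = $48.13
Taxable wages = $920.35 − $48.13 = $872.22
Federal tax withheld: $872.22 × 0.1 = $87.22
Medicare tax: $920.35 × 0.02 = $18.41
OASDI: $920.35 × 0.07 = $64.42
Wage garnishment: $920.35 × 0.039 = $35.89
Total deductions = $48.13 + $87.22 + $18.41 + $64.42 + $35.89 = $254.07
Net pay = $920.35 − $254.07 = $666.28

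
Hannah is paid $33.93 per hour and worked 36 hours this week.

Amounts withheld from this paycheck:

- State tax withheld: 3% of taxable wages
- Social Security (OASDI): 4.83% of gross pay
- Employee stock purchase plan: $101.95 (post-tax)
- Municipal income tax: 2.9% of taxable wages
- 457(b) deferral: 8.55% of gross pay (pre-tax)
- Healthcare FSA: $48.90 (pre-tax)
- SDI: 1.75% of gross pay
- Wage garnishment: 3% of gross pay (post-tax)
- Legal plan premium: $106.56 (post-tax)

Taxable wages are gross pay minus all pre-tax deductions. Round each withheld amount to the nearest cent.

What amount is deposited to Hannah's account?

$679.59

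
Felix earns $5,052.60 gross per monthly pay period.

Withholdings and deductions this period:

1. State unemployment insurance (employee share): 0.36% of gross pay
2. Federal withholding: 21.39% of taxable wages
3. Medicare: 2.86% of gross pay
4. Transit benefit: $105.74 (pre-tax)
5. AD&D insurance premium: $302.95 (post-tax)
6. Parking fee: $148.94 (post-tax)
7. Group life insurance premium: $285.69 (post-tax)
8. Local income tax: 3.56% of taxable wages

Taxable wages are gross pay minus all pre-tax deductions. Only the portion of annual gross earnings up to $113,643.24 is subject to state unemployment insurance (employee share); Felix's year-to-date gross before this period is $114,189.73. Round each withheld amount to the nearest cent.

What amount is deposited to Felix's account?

$2,830.54

Transit benefit: $105.74
Taxable wages = $5,052.60 − $105.74 = $4,946.86
Federal withholding: $4,946.86 × 0.2139 = $1,058.13
Local income tax: $4,946.86 × 0.0356 = $176.11
Medicare: $5,052.60 × 0.0286 = $144.50
State unemployment insurance (employee share): annual cap $113,643.24 already reached (YTD $114,189.73), so $0.00
Parking fee: $148.94
Group life insurance premium: $285.69
AD&D insurance premium: $302.95
Total deductions = $105.74 + $1,058.13 + $176.11 + $144.50 + $0.00 + $148.94 + $285.69 + $302.95 = $2,222.06
Net pay = $5,052.60 − $2,222.06 = $2,830.54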